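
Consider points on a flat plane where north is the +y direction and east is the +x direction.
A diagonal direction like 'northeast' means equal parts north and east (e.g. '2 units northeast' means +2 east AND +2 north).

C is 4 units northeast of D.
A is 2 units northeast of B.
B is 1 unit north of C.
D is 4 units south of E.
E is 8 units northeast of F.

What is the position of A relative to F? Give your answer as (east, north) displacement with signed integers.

Answer: A is at (east=14, north=11) relative to F.

Derivation:
Place F at the origin (east=0, north=0).
  E is 8 units northeast of F: delta (east=+8, north=+8); E at (east=8, north=8).
  D is 4 units south of E: delta (east=+0, north=-4); D at (east=8, north=4).
  C is 4 units northeast of D: delta (east=+4, north=+4); C at (east=12, north=8).
  B is 1 unit north of C: delta (east=+0, north=+1); B at (east=12, north=9).
  A is 2 units northeast of B: delta (east=+2, north=+2); A at (east=14, north=11).
Therefore A relative to F: (east=14, north=11).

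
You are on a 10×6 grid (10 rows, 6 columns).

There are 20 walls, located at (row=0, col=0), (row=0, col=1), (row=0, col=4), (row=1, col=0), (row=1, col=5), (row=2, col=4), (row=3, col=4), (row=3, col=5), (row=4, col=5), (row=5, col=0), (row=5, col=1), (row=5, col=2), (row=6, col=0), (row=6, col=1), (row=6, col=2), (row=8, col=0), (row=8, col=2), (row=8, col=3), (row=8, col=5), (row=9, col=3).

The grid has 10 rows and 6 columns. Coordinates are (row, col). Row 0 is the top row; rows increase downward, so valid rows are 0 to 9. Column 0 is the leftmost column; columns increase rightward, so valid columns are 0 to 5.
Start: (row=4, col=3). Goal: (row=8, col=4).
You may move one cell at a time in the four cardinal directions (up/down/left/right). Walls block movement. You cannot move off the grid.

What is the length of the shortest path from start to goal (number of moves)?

BFS from (row=4, col=3) until reaching (row=8, col=4):
  Distance 0: (row=4, col=3)
  Distance 1: (row=3, col=3), (row=4, col=2), (row=4, col=4), (row=5, col=3)
  Distance 2: (row=2, col=3), (row=3, col=2), (row=4, col=1), (row=5, col=4), (row=6, col=3)
  Distance 3: (row=1, col=3), (row=2, col=2), (row=3, col=1), (row=4, col=0), (row=5, col=5), (row=6, col=4), (row=7, col=3)
  Distance 4: (row=0, col=3), (row=1, col=2), (row=1, col=4), (row=2, col=1), (row=3, col=0), (row=6, col=5), (row=7, col=2), (row=7, col=4)
  Distance 5: (row=0, col=2), (row=1, col=1), (row=2, col=0), (row=7, col=1), (row=7, col=5), (row=8, col=4)  <- goal reached here
One shortest path (5 moves): (row=4, col=3) -> (row=4, col=4) -> (row=5, col=4) -> (row=6, col=4) -> (row=7, col=4) -> (row=8, col=4)

Answer: Shortest path length: 5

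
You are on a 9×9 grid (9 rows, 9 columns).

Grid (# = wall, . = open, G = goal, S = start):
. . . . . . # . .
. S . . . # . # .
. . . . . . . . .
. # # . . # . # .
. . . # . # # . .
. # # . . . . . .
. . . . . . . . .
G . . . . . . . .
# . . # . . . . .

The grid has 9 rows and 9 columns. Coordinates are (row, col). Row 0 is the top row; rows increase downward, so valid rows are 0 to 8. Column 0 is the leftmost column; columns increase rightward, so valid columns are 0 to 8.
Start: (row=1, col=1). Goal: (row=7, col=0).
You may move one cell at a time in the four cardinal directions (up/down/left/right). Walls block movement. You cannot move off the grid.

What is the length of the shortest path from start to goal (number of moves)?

Answer: Shortest path length: 7

Derivation:
BFS from (row=1, col=1) until reaching (row=7, col=0):
  Distance 0: (row=1, col=1)
  Distance 1: (row=0, col=1), (row=1, col=0), (row=1, col=2), (row=2, col=1)
  Distance 2: (row=0, col=0), (row=0, col=2), (row=1, col=3), (row=2, col=0), (row=2, col=2)
  Distance 3: (row=0, col=3), (row=1, col=4), (row=2, col=3), (row=3, col=0)
  Distance 4: (row=0, col=4), (row=2, col=4), (row=3, col=3), (row=4, col=0)
  Distance 5: (row=0, col=5), (row=2, col=5), (row=3, col=4), (row=4, col=1), (row=5, col=0)
  Distance 6: (row=2, col=6), (row=4, col=2), (row=4, col=4), (row=6, col=0)
  Distance 7: (row=1, col=6), (row=2, col=7), (row=3, col=6), (row=5, col=4), (row=6, col=1), (row=7, col=0)  <- goal reached here
One shortest path (7 moves): (row=1, col=1) -> (row=1, col=0) -> (row=2, col=0) -> (row=3, col=0) -> (row=4, col=0) -> (row=5, col=0) -> (row=6, col=0) -> (row=7, col=0)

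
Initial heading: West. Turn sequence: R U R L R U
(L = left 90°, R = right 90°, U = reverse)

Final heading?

Start: West
  R (right (90° clockwise)) -> North
  U (U-turn (180°)) -> South
  R (right (90° clockwise)) -> West
  L (left (90° counter-clockwise)) -> South
  R (right (90° clockwise)) -> West
  U (U-turn (180°)) -> East
Final: East

Answer: Final heading: East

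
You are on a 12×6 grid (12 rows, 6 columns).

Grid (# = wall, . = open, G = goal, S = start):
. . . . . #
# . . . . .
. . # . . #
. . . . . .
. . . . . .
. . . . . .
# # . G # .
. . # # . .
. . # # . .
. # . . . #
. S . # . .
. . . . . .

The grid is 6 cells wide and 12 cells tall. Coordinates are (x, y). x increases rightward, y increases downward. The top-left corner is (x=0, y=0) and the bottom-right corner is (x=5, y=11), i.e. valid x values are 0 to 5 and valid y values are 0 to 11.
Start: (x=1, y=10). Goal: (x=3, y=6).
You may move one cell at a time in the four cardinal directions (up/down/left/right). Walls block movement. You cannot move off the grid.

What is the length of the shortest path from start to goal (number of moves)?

Answer: Shortest path length: 12

Derivation:
BFS from (x=1, y=10) until reaching (x=3, y=6):
  Distance 0: (x=1, y=10)
  Distance 1: (x=0, y=10), (x=2, y=10), (x=1, y=11)
  Distance 2: (x=0, y=9), (x=2, y=9), (x=0, y=11), (x=2, y=11)
  Distance 3: (x=0, y=8), (x=3, y=9), (x=3, y=11)
  Distance 4: (x=0, y=7), (x=1, y=8), (x=4, y=9), (x=4, y=11)
  Distance 5: (x=1, y=7), (x=4, y=8), (x=4, y=10), (x=5, y=11)
  Distance 6: (x=4, y=7), (x=5, y=8), (x=5, y=10)
  Distance 7: (x=5, y=7)
  Distance 8: (x=5, y=6)
  Distance 9: (x=5, y=5)
  Distance 10: (x=5, y=4), (x=4, y=5)
  Distance 11: (x=5, y=3), (x=4, y=4), (x=3, y=5)
  Distance 12: (x=4, y=3), (x=3, y=4), (x=2, y=5), (x=3, y=6)  <- goal reached here
One shortest path (12 moves): (x=1, y=10) -> (x=2, y=10) -> (x=2, y=9) -> (x=3, y=9) -> (x=4, y=9) -> (x=4, y=8) -> (x=5, y=8) -> (x=5, y=7) -> (x=5, y=6) -> (x=5, y=5) -> (x=4, y=5) -> (x=3, y=5) -> (x=3, y=6)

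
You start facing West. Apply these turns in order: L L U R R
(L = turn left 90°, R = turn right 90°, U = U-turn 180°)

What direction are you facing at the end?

Start: West
  L (left (90° counter-clockwise)) -> South
  L (left (90° counter-clockwise)) -> East
  U (U-turn (180°)) -> West
  R (right (90° clockwise)) -> North
  R (right (90° clockwise)) -> East
Final: East

Answer: Final heading: East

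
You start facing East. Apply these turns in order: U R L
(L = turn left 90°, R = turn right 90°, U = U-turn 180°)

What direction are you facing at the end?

Answer: Final heading: West

Derivation:
Start: East
  U (U-turn (180°)) -> West
  R (right (90° clockwise)) -> North
  L (left (90° counter-clockwise)) -> West
Final: West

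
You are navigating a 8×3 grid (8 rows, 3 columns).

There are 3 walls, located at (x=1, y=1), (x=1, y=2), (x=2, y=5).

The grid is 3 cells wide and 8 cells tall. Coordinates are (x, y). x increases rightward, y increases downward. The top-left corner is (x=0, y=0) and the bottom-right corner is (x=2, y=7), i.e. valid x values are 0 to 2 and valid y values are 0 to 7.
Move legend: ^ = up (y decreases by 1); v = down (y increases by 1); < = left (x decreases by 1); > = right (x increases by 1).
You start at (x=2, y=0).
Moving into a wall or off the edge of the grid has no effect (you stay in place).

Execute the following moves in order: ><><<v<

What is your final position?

Answer: Final position: (x=0, y=1)

Derivation:
Start: (x=2, y=0)
  > (right): blocked, stay at (x=2, y=0)
  < (left): (x=2, y=0) -> (x=1, y=0)
  > (right): (x=1, y=0) -> (x=2, y=0)
  < (left): (x=2, y=0) -> (x=1, y=0)
  < (left): (x=1, y=0) -> (x=0, y=0)
  v (down): (x=0, y=0) -> (x=0, y=1)
  < (left): blocked, stay at (x=0, y=1)
Final: (x=0, y=1)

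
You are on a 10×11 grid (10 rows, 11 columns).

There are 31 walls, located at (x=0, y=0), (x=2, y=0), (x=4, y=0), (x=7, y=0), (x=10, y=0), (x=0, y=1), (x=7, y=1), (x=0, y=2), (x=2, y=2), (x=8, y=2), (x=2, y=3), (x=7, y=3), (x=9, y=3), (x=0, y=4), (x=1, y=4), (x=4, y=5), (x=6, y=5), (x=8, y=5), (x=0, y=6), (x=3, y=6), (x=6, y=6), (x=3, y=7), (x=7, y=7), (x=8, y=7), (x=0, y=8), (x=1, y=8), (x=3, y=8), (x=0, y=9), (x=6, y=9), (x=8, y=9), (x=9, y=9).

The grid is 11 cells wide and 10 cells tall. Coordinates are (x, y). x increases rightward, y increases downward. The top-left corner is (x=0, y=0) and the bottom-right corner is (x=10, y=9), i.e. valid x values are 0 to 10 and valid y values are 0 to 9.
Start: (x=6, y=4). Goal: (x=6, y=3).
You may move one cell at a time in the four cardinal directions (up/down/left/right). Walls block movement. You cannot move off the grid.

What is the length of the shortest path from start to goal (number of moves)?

BFS from (x=6, y=4) until reaching (x=6, y=3):
  Distance 0: (x=6, y=4)
  Distance 1: (x=6, y=3), (x=5, y=4), (x=7, y=4)  <- goal reached here
One shortest path (1 moves): (x=6, y=4) -> (x=6, y=3)

Answer: Shortest path length: 1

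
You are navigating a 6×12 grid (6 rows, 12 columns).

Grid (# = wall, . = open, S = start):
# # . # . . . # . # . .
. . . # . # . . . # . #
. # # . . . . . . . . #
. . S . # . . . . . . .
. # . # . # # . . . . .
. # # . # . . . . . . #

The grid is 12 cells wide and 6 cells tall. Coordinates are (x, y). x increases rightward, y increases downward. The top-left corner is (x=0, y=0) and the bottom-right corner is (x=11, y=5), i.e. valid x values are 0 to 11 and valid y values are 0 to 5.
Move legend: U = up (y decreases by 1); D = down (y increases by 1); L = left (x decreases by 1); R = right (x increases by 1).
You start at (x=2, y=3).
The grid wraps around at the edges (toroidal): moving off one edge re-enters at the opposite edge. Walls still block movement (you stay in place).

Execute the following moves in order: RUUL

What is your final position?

Start: (x=2, y=3)
  R (right): (x=2, y=3) -> (x=3, y=3)
  U (up): (x=3, y=3) -> (x=3, y=2)
  U (up): blocked, stay at (x=3, y=2)
  L (left): blocked, stay at (x=3, y=2)
Final: (x=3, y=2)

Answer: Final position: (x=3, y=2)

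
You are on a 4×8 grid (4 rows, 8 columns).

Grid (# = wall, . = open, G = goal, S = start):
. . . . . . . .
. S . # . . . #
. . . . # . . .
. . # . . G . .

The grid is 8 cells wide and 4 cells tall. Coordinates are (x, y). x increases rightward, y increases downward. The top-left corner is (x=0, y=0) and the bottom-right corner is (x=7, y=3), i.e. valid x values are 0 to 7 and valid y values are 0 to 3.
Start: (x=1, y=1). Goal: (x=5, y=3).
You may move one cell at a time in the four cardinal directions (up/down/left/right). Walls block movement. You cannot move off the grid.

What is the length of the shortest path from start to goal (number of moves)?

Answer: Shortest path length: 6

Derivation:
BFS from (x=1, y=1) until reaching (x=5, y=3):
  Distance 0: (x=1, y=1)
  Distance 1: (x=1, y=0), (x=0, y=1), (x=2, y=1), (x=1, y=2)
  Distance 2: (x=0, y=0), (x=2, y=0), (x=0, y=2), (x=2, y=2), (x=1, y=3)
  Distance 3: (x=3, y=0), (x=3, y=2), (x=0, y=3)
  Distance 4: (x=4, y=0), (x=3, y=3)
  Distance 5: (x=5, y=0), (x=4, y=1), (x=4, y=3)
  Distance 6: (x=6, y=0), (x=5, y=1), (x=5, y=3)  <- goal reached here
One shortest path (6 moves): (x=1, y=1) -> (x=2, y=1) -> (x=2, y=2) -> (x=3, y=2) -> (x=3, y=3) -> (x=4, y=3) -> (x=5, y=3)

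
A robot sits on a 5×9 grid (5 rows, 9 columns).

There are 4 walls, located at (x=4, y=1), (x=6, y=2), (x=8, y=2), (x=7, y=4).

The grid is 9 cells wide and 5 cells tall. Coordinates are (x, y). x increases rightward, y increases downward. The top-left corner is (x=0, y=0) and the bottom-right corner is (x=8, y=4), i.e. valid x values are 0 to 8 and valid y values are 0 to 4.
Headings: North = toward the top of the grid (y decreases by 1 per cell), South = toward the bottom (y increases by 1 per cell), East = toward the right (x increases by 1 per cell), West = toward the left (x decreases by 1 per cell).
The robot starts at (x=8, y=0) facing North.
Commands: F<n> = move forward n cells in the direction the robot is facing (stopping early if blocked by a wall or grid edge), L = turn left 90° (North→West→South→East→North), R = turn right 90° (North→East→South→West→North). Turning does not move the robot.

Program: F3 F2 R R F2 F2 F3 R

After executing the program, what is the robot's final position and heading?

Answer: Final position: (x=8, y=1), facing West

Derivation:
Start: (x=8, y=0), facing North
  F3: move forward 0/3 (blocked), now at (x=8, y=0)
  F2: move forward 0/2 (blocked), now at (x=8, y=0)
  R: turn right, now facing East
  R: turn right, now facing South
  F2: move forward 1/2 (blocked), now at (x=8, y=1)
  F2: move forward 0/2 (blocked), now at (x=8, y=1)
  F3: move forward 0/3 (blocked), now at (x=8, y=1)
  R: turn right, now facing West
Final: (x=8, y=1), facing West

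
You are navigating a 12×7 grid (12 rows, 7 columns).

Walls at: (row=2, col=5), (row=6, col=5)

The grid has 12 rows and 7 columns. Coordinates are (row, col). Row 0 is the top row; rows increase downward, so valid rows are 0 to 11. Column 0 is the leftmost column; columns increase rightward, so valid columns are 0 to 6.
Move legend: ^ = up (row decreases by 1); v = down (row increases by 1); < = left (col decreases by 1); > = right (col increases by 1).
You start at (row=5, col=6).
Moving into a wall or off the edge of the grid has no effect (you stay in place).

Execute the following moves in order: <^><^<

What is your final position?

Start: (row=5, col=6)
  < (left): (row=5, col=6) -> (row=5, col=5)
  ^ (up): (row=5, col=5) -> (row=4, col=5)
  > (right): (row=4, col=5) -> (row=4, col=6)
  < (left): (row=4, col=6) -> (row=4, col=5)
  ^ (up): (row=4, col=5) -> (row=3, col=5)
  < (left): (row=3, col=5) -> (row=3, col=4)
Final: (row=3, col=4)

Answer: Final position: (row=3, col=4)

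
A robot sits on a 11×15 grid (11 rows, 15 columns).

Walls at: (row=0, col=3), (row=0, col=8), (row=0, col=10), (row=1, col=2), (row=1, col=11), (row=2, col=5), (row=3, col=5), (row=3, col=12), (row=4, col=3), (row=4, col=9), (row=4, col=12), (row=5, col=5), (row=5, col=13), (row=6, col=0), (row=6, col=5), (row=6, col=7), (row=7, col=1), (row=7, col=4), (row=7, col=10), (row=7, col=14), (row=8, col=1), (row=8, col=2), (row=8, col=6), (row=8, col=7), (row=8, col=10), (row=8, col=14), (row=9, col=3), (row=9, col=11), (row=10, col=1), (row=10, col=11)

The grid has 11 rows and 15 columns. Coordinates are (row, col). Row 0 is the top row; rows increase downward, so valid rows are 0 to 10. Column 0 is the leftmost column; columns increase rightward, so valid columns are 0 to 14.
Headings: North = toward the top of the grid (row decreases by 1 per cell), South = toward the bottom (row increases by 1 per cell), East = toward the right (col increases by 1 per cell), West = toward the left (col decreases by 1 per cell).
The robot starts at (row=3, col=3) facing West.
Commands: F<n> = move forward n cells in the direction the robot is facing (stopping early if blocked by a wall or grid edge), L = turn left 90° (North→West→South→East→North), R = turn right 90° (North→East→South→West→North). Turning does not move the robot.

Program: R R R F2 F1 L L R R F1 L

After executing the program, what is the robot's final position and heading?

Answer: Final position: (row=3, col=3), facing East

Derivation:
Start: (row=3, col=3), facing West
  R: turn right, now facing North
  R: turn right, now facing East
  R: turn right, now facing South
  F2: move forward 0/2 (blocked), now at (row=3, col=3)
  F1: move forward 0/1 (blocked), now at (row=3, col=3)
  L: turn left, now facing East
  L: turn left, now facing North
  R: turn right, now facing East
  R: turn right, now facing South
  F1: move forward 0/1 (blocked), now at (row=3, col=3)
  L: turn left, now facing East
Final: (row=3, col=3), facing East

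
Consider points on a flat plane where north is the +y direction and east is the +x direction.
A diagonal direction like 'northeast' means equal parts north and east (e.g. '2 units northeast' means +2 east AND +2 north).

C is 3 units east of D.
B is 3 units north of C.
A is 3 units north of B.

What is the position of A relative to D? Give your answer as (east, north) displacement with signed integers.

Place D at the origin (east=0, north=0).
  C is 3 units east of D: delta (east=+3, north=+0); C at (east=3, north=0).
  B is 3 units north of C: delta (east=+0, north=+3); B at (east=3, north=3).
  A is 3 units north of B: delta (east=+0, north=+3); A at (east=3, north=6).
Therefore A relative to D: (east=3, north=6).

Answer: A is at (east=3, north=6) relative to D.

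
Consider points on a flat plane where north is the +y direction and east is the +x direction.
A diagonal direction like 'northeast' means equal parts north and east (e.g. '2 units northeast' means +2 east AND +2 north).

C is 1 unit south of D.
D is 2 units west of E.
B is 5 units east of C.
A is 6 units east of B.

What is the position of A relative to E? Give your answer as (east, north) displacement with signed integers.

Place E at the origin (east=0, north=0).
  D is 2 units west of E: delta (east=-2, north=+0); D at (east=-2, north=0).
  C is 1 unit south of D: delta (east=+0, north=-1); C at (east=-2, north=-1).
  B is 5 units east of C: delta (east=+5, north=+0); B at (east=3, north=-1).
  A is 6 units east of B: delta (east=+6, north=+0); A at (east=9, north=-1).
Therefore A relative to E: (east=9, north=-1).

Answer: A is at (east=9, north=-1) relative to E.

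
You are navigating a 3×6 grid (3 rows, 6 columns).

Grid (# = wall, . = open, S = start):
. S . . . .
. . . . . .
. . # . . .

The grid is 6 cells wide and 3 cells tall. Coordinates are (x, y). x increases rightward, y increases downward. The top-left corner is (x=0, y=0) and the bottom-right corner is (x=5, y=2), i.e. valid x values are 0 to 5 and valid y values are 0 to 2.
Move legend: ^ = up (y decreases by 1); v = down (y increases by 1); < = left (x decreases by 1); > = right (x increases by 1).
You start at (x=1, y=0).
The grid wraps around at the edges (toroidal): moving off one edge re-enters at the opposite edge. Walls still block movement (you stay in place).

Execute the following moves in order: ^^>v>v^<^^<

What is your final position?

Start: (x=1, y=0)
  ^ (up): (x=1, y=0) -> (x=1, y=2)
  ^ (up): (x=1, y=2) -> (x=1, y=1)
  > (right): (x=1, y=1) -> (x=2, y=1)
  v (down): blocked, stay at (x=2, y=1)
  > (right): (x=2, y=1) -> (x=3, y=1)
  v (down): (x=3, y=1) -> (x=3, y=2)
  ^ (up): (x=3, y=2) -> (x=3, y=1)
  < (left): (x=3, y=1) -> (x=2, y=1)
  ^ (up): (x=2, y=1) -> (x=2, y=0)
  ^ (up): blocked, stay at (x=2, y=0)
  < (left): (x=2, y=0) -> (x=1, y=0)
Final: (x=1, y=0)

Answer: Final position: (x=1, y=0)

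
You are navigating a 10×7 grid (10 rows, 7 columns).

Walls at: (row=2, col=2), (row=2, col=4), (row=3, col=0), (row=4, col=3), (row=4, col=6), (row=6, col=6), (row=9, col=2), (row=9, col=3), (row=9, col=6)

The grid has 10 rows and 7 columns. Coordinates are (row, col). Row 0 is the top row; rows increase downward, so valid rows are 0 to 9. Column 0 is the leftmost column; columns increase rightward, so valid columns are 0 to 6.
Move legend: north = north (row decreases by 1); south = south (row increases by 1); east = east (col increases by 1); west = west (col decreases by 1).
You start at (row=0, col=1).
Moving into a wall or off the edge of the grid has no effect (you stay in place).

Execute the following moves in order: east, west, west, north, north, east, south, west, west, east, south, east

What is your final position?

Answer: Final position: (row=2, col=1)

Derivation:
Start: (row=0, col=1)
  east (east): (row=0, col=1) -> (row=0, col=2)
  west (west): (row=0, col=2) -> (row=0, col=1)
  west (west): (row=0, col=1) -> (row=0, col=0)
  north (north): blocked, stay at (row=0, col=0)
  north (north): blocked, stay at (row=0, col=0)
  east (east): (row=0, col=0) -> (row=0, col=1)
  south (south): (row=0, col=1) -> (row=1, col=1)
  west (west): (row=1, col=1) -> (row=1, col=0)
  west (west): blocked, stay at (row=1, col=0)
  east (east): (row=1, col=0) -> (row=1, col=1)
  south (south): (row=1, col=1) -> (row=2, col=1)
  east (east): blocked, stay at (row=2, col=1)
Final: (row=2, col=1)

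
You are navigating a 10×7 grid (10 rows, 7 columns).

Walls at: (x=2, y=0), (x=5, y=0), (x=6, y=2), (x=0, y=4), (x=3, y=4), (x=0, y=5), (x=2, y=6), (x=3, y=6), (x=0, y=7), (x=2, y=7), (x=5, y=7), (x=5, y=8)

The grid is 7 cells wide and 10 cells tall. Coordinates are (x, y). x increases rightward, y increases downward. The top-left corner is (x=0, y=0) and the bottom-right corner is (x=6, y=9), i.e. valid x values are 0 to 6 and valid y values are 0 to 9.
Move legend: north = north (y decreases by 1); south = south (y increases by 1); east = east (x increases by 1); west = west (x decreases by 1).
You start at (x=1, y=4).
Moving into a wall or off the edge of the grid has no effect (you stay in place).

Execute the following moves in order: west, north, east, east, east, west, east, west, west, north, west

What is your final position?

Answer: Final position: (x=1, y=2)

Derivation:
Start: (x=1, y=4)
  west (west): blocked, stay at (x=1, y=4)
  north (north): (x=1, y=4) -> (x=1, y=3)
  east (east): (x=1, y=3) -> (x=2, y=3)
  east (east): (x=2, y=3) -> (x=3, y=3)
  east (east): (x=3, y=3) -> (x=4, y=3)
  west (west): (x=4, y=3) -> (x=3, y=3)
  east (east): (x=3, y=3) -> (x=4, y=3)
  west (west): (x=4, y=3) -> (x=3, y=3)
  west (west): (x=3, y=3) -> (x=2, y=3)
  north (north): (x=2, y=3) -> (x=2, y=2)
  west (west): (x=2, y=2) -> (x=1, y=2)
Final: (x=1, y=2)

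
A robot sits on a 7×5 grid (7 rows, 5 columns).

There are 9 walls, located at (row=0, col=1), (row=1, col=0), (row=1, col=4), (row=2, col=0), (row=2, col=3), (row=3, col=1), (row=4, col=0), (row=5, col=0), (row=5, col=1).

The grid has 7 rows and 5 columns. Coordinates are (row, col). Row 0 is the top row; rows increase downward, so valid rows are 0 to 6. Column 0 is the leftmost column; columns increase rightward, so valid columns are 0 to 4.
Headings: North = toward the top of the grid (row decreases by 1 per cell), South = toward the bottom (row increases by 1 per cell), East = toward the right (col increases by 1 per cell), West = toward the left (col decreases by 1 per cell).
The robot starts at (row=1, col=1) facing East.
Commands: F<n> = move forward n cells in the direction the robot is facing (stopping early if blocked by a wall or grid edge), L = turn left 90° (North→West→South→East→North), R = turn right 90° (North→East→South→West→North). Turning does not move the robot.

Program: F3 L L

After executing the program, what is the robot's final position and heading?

Answer: Final position: (row=1, col=3), facing West

Derivation:
Start: (row=1, col=1), facing East
  F3: move forward 2/3 (blocked), now at (row=1, col=3)
  L: turn left, now facing North
  L: turn left, now facing West
Final: (row=1, col=3), facing West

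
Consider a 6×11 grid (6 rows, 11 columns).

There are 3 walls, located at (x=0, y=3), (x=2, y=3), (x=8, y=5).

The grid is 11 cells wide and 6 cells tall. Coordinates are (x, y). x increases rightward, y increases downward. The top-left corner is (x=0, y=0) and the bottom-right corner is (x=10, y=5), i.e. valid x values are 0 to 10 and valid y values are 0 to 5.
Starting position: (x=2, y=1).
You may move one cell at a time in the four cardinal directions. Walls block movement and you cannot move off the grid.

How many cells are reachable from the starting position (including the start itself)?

BFS flood-fill from (x=2, y=1):
  Distance 0: (x=2, y=1)
  Distance 1: (x=2, y=0), (x=1, y=1), (x=3, y=1), (x=2, y=2)
  Distance 2: (x=1, y=0), (x=3, y=0), (x=0, y=1), (x=4, y=1), (x=1, y=2), (x=3, y=2)
  Distance 3: (x=0, y=0), (x=4, y=0), (x=5, y=1), (x=0, y=2), (x=4, y=2), (x=1, y=3), (x=3, y=3)
  Distance 4: (x=5, y=0), (x=6, y=1), (x=5, y=2), (x=4, y=3), (x=1, y=4), (x=3, y=4)
  Distance 5: (x=6, y=0), (x=7, y=1), (x=6, y=2), (x=5, y=3), (x=0, y=4), (x=2, y=4), (x=4, y=4), (x=1, y=5), (x=3, y=5)
  Distance 6: (x=7, y=0), (x=8, y=1), (x=7, y=2), (x=6, y=3), (x=5, y=4), (x=0, y=5), (x=2, y=5), (x=4, y=5)
  Distance 7: (x=8, y=0), (x=9, y=1), (x=8, y=2), (x=7, y=3), (x=6, y=4), (x=5, y=5)
  Distance 8: (x=9, y=0), (x=10, y=1), (x=9, y=2), (x=8, y=3), (x=7, y=4), (x=6, y=5)
  Distance 9: (x=10, y=0), (x=10, y=2), (x=9, y=3), (x=8, y=4), (x=7, y=5)
  Distance 10: (x=10, y=3), (x=9, y=4)
  Distance 11: (x=10, y=4), (x=9, y=5)
  Distance 12: (x=10, y=5)
Total reachable: 63 (grid has 63 open cells total)

Answer: Reachable cells: 63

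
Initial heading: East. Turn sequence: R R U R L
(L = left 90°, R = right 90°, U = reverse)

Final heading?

Answer: Final heading: East

Derivation:
Start: East
  R (right (90° clockwise)) -> South
  R (right (90° clockwise)) -> West
  U (U-turn (180°)) -> East
  R (right (90° clockwise)) -> South
  L (left (90° counter-clockwise)) -> East
Final: East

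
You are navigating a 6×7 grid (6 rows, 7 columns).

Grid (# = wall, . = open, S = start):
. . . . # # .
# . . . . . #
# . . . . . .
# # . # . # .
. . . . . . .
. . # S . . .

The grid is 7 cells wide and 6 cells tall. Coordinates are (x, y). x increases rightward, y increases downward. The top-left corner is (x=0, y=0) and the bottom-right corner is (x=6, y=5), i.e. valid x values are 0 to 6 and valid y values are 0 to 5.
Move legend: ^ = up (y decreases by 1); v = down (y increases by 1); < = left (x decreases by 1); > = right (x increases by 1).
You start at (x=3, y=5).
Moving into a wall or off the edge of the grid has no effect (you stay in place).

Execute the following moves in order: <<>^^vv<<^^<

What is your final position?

Answer: Final position: (x=2, y=4)

Derivation:
Start: (x=3, y=5)
  < (left): blocked, stay at (x=3, y=5)
  < (left): blocked, stay at (x=3, y=5)
  > (right): (x=3, y=5) -> (x=4, y=5)
  ^ (up): (x=4, y=5) -> (x=4, y=4)
  ^ (up): (x=4, y=4) -> (x=4, y=3)
  v (down): (x=4, y=3) -> (x=4, y=4)
  v (down): (x=4, y=4) -> (x=4, y=5)
  < (left): (x=4, y=5) -> (x=3, y=5)
  < (left): blocked, stay at (x=3, y=5)
  ^ (up): (x=3, y=5) -> (x=3, y=4)
  ^ (up): blocked, stay at (x=3, y=4)
  < (left): (x=3, y=4) -> (x=2, y=4)
Final: (x=2, y=4)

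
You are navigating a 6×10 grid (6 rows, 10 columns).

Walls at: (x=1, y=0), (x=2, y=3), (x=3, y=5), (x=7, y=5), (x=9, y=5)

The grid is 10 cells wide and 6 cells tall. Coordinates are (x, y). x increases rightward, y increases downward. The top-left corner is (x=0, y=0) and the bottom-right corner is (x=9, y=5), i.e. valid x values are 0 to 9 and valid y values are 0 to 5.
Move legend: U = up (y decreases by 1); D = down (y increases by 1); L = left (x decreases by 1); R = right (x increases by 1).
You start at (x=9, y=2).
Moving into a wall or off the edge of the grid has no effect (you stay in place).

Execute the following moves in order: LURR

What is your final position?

Answer: Final position: (x=9, y=1)

Derivation:
Start: (x=9, y=2)
  L (left): (x=9, y=2) -> (x=8, y=2)
  U (up): (x=8, y=2) -> (x=8, y=1)
  R (right): (x=8, y=1) -> (x=9, y=1)
  R (right): blocked, stay at (x=9, y=1)
Final: (x=9, y=1)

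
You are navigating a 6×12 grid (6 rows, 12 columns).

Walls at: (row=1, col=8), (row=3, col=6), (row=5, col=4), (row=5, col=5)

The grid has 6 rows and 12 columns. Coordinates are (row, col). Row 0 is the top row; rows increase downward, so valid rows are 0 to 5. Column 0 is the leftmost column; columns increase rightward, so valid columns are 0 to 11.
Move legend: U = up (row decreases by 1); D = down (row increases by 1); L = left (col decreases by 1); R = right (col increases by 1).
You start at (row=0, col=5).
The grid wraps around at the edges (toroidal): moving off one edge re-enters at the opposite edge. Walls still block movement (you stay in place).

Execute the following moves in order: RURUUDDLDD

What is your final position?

Start: (row=0, col=5)
  R (right): (row=0, col=5) -> (row=0, col=6)
  U (up): (row=0, col=6) -> (row=5, col=6)
  R (right): (row=5, col=6) -> (row=5, col=7)
  U (up): (row=5, col=7) -> (row=4, col=7)
  U (up): (row=4, col=7) -> (row=3, col=7)
  D (down): (row=3, col=7) -> (row=4, col=7)
  D (down): (row=4, col=7) -> (row=5, col=7)
  L (left): (row=5, col=7) -> (row=5, col=6)
  D (down): (row=5, col=6) -> (row=0, col=6)
  D (down): (row=0, col=6) -> (row=1, col=6)
Final: (row=1, col=6)

Answer: Final position: (row=1, col=6)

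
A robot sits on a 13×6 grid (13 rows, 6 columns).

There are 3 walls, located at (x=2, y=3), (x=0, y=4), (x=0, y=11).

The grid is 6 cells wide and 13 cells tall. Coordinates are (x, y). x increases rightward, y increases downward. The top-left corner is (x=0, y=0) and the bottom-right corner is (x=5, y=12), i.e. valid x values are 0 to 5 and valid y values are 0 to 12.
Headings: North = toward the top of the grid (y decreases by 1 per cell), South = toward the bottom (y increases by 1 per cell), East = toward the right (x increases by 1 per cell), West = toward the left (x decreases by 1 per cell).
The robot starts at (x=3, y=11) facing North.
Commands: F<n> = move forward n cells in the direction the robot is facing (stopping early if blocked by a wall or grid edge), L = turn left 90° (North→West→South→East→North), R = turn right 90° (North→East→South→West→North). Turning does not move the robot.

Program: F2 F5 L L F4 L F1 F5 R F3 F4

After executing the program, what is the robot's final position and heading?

Start: (x=3, y=11), facing North
  F2: move forward 2, now at (x=3, y=9)
  F5: move forward 5, now at (x=3, y=4)
  L: turn left, now facing West
  L: turn left, now facing South
  F4: move forward 4, now at (x=3, y=8)
  L: turn left, now facing East
  F1: move forward 1, now at (x=4, y=8)
  F5: move forward 1/5 (blocked), now at (x=5, y=8)
  R: turn right, now facing South
  F3: move forward 3, now at (x=5, y=11)
  F4: move forward 1/4 (blocked), now at (x=5, y=12)
Final: (x=5, y=12), facing South

Answer: Final position: (x=5, y=12), facing South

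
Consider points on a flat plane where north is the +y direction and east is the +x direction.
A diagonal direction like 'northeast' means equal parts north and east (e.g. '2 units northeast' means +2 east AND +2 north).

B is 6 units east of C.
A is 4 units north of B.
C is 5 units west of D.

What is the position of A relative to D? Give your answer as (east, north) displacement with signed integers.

Place D at the origin (east=0, north=0).
  C is 5 units west of D: delta (east=-5, north=+0); C at (east=-5, north=0).
  B is 6 units east of C: delta (east=+6, north=+0); B at (east=1, north=0).
  A is 4 units north of B: delta (east=+0, north=+4); A at (east=1, north=4).
Therefore A relative to D: (east=1, north=4).

Answer: A is at (east=1, north=4) relative to D.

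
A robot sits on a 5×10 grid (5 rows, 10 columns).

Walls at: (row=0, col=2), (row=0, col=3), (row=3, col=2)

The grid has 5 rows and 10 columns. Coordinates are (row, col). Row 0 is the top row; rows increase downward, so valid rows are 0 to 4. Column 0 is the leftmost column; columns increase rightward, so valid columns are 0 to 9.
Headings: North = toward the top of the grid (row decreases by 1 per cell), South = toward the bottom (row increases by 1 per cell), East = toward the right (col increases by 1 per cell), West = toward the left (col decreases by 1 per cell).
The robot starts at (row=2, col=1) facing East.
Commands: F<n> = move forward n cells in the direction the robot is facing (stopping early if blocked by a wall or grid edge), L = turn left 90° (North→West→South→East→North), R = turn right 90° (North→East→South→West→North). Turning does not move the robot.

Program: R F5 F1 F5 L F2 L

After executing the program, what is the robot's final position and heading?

Start: (row=2, col=1), facing East
  R: turn right, now facing South
  F5: move forward 2/5 (blocked), now at (row=4, col=1)
  F1: move forward 0/1 (blocked), now at (row=4, col=1)
  F5: move forward 0/5 (blocked), now at (row=4, col=1)
  L: turn left, now facing East
  F2: move forward 2, now at (row=4, col=3)
  L: turn left, now facing North
Final: (row=4, col=3), facing North

Answer: Final position: (row=4, col=3), facing North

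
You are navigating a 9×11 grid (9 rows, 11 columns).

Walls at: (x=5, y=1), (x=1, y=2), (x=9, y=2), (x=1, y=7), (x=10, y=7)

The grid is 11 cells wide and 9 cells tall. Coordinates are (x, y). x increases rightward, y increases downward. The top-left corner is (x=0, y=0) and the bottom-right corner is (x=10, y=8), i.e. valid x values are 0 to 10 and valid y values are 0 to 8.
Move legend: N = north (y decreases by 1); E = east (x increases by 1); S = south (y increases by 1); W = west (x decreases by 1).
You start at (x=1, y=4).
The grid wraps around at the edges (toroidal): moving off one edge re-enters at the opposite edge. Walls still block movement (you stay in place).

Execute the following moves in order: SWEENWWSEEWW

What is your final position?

Start: (x=1, y=4)
  S (south): (x=1, y=4) -> (x=1, y=5)
  W (west): (x=1, y=5) -> (x=0, y=5)
  E (east): (x=0, y=5) -> (x=1, y=5)
  E (east): (x=1, y=5) -> (x=2, y=5)
  N (north): (x=2, y=5) -> (x=2, y=4)
  W (west): (x=2, y=4) -> (x=1, y=4)
  W (west): (x=1, y=4) -> (x=0, y=4)
  S (south): (x=0, y=4) -> (x=0, y=5)
  E (east): (x=0, y=5) -> (x=1, y=5)
  E (east): (x=1, y=5) -> (x=2, y=5)
  W (west): (x=2, y=5) -> (x=1, y=5)
  W (west): (x=1, y=5) -> (x=0, y=5)
Final: (x=0, y=5)

Answer: Final position: (x=0, y=5)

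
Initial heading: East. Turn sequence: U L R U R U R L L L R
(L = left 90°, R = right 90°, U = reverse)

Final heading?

Answer: Final heading: West

Derivation:
Start: East
  U (U-turn (180°)) -> West
  L (left (90° counter-clockwise)) -> South
  R (right (90° clockwise)) -> West
  U (U-turn (180°)) -> East
  R (right (90° clockwise)) -> South
  U (U-turn (180°)) -> North
  R (right (90° clockwise)) -> East
  L (left (90° counter-clockwise)) -> North
  L (left (90° counter-clockwise)) -> West
  L (left (90° counter-clockwise)) -> South
  R (right (90° clockwise)) -> West
Final: West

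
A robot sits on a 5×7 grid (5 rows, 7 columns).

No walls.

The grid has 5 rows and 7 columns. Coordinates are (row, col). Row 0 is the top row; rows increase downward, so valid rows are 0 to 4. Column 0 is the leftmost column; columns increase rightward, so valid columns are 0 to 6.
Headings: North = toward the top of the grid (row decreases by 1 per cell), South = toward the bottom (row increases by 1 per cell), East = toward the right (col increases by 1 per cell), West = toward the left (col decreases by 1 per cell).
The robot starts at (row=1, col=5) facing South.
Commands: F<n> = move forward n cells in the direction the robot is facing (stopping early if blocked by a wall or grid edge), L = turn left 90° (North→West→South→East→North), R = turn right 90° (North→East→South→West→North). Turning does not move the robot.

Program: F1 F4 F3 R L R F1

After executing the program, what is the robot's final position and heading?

Start: (row=1, col=5), facing South
  F1: move forward 1, now at (row=2, col=5)
  F4: move forward 2/4 (blocked), now at (row=4, col=5)
  F3: move forward 0/3 (blocked), now at (row=4, col=5)
  R: turn right, now facing West
  L: turn left, now facing South
  R: turn right, now facing West
  F1: move forward 1, now at (row=4, col=4)
Final: (row=4, col=4), facing West

Answer: Final position: (row=4, col=4), facing West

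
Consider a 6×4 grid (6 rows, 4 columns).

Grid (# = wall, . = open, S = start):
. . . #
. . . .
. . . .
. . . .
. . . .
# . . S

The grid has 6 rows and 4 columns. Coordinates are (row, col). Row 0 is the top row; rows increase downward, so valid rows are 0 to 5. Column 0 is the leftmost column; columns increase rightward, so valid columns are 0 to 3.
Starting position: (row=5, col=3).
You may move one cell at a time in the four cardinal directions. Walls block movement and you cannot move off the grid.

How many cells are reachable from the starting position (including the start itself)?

Answer: Reachable cells: 22

Derivation:
BFS flood-fill from (row=5, col=3):
  Distance 0: (row=5, col=3)
  Distance 1: (row=4, col=3), (row=5, col=2)
  Distance 2: (row=3, col=3), (row=4, col=2), (row=5, col=1)
  Distance 3: (row=2, col=3), (row=3, col=2), (row=4, col=1)
  Distance 4: (row=1, col=3), (row=2, col=2), (row=3, col=1), (row=4, col=0)
  Distance 5: (row=1, col=2), (row=2, col=1), (row=3, col=0)
  Distance 6: (row=0, col=2), (row=1, col=1), (row=2, col=0)
  Distance 7: (row=0, col=1), (row=1, col=0)
  Distance 8: (row=0, col=0)
Total reachable: 22 (grid has 22 open cells total)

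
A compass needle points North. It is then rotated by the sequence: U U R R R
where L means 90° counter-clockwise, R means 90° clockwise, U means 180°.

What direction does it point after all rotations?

Start: North
  U (U-turn (180°)) -> South
  U (U-turn (180°)) -> North
  R (right (90° clockwise)) -> East
  R (right (90° clockwise)) -> South
  R (right (90° clockwise)) -> West
Final: West

Answer: Final heading: West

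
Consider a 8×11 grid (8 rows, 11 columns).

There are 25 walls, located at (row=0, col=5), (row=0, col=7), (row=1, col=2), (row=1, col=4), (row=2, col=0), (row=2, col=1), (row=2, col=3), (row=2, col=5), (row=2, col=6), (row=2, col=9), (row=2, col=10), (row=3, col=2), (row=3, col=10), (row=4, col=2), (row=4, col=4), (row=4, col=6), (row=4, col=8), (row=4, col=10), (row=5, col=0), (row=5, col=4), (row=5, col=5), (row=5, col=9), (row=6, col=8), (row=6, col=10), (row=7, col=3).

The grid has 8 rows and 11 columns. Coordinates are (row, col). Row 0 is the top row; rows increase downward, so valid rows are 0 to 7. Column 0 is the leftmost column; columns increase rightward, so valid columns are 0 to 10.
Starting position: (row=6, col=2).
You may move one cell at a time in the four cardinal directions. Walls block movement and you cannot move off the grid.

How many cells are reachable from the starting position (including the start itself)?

Answer: Reachable cells: 53

Derivation:
BFS flood-fill from (row=6, col=2):
  Distance 0: (row=6, col=2)
  Distance 1: (row=5, col=2), (row=6, col=1), (row=6, col=3), (row=7, col=2)
  Distance 2: (row=5, col=1), (row=5, col=3), (row=6, col=0), (row=6, col=4), (row=7, col=1)
  Distance 3: (row=4, col=1), (row=4, col=3), (row=6, col=5), (row=7, col=0), (row=7, col=4)
  Distance 4: (row=3, col=1), (row=3, col=3), (row=4, col=0), (row=6, col=6), (row=7, col=5)
  Distance 5: (row=3, col=0), (row=3, col=4), (row=5, col=6), (row=6, col=7), (row=7, col=6)
  Distance 6: (row=2, col=4), (row=3, col=5), (row=5, col=7), (row=7, col=7)
  Distance 7: (row=3, col=6), (row=4, col=5), (row=4, col=7), (row=5, col=8), (row=7, col=8)
  Distance 8: (row=3, col=7), (row=7, col=9)
  Distance 9: (row=2, col=7), (row=3, col=8), (row=6, col=9), (row=7, col=10)
  Distance 10: (row=1, col=7), (row=2, col=8), (row=3, col=9)
  Distance 11: (row=1, col=6), (row=1, col=8), (row=4, col=9)
  Distance 12: (row=0, col=6), (row=0, col=8), (row=1, col=5), (row=1, col=9)
  Distance 13: (row=0, col=9), (row=1, col=10)
  Distance 14: (row=0, col=10)
Total reachable: 53 (grid has 63 open cells total)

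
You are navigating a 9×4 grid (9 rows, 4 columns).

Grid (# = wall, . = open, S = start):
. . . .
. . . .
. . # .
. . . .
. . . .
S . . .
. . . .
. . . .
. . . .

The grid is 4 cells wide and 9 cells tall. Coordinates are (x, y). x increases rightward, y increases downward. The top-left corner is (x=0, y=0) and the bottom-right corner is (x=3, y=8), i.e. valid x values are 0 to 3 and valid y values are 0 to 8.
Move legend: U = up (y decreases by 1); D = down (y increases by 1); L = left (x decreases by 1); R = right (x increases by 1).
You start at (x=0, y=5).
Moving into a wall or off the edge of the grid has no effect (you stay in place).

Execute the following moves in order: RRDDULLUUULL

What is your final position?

Start: (x=0, y=5)
  R (right): (x=0, y=5) -> (x=1, y=5)
  R (right): (x=1, y=5) -> (x=2, y=5)
  D (down): (x=2, y=5) -> (x=2, y=6)
  D (down): (x=2, y=6) -> (x=2, y=7)
  U (up): (x=2, y=7) -> (x=2, y=6)
  L (left): (x=2, y=6) -> (x=1, y=6)
  L (left): (x=1, y=6) -> (x=0, y=6)
  U (up): (x=0, y=6) -> (x=0, y=5)
  U (up): (x=0, y=5) -> (x=0, y=4)
  U (up): (x=0, y=4) -> (x=0, y=3)
  L (left): blocked, stay at (x=0, y=3)
  L (left): blocked, stay at (x=0, y=3)
Final: (x=0, y=3)

Answer: Final position: (x=0, y=3)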